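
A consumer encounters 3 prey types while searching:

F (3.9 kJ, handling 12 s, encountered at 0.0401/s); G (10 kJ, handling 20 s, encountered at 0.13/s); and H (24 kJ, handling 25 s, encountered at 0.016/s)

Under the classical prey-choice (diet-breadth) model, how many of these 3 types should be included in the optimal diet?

Rank by E/h (kJ/s): H 0.96, G 0.5, F 0.325. Include each in turn until the next type's E/h falls below the running intake rate.
Rate on top 1: 0.2743. G: 0.5 > 0.2743 → include.
Rate on top 2: 0.421. F: 0.325 < 0.421 → exclude; stop.
Optimal diet: H, G — 2 of 3 types.

2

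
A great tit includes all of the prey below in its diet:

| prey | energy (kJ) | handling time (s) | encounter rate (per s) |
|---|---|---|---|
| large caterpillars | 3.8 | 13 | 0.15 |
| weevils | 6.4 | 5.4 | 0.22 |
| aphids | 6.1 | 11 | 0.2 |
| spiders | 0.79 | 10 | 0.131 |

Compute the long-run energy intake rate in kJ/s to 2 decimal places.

R = Σλ_iE_i / (1 + Σλ_ih_i)
Numerator: 0.15×3.8 + 0.22×6.4 + 0.2×6.1 + 0.131×0.79 = 3.301
Denominator: 1 + 0.15×13 + 0.22×5.4 + 0.2×11 + 0.131×10 = 7.648
R = 3.301/7.648 = 0.4317 kJ/s

0.43 kJ/s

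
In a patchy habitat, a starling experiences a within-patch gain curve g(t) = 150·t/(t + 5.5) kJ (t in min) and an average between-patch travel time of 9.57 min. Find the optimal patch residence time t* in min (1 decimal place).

Maximise g(t)/(T+t): set derivative to zero → g'(t)(T+t) = g(t).
g'(t) = 150·5.5/(t + 5.5)². Setting 150·5.5/(t+5.5)² = 150t/[(t+5.5)(9.57+t)] gives 5.5(9.57+t) = t(t+5.5), so t² = 5.5×9.57 = 52.64.
t* = √52.64 = 7.255 min.

7.3 min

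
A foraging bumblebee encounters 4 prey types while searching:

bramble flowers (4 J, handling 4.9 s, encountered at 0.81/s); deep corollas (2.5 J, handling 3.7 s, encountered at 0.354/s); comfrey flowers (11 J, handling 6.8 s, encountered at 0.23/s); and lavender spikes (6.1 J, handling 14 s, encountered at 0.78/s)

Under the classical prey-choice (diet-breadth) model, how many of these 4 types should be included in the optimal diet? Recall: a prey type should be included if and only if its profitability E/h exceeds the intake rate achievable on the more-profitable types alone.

1

E/h in descending order: comfrey flowers 1.62, bramble flowers 0.816, deep corollas 0.676, lavender spikes 0.436 J/s. The optimal diet is the largest prefix of this list for which every included type satisfies E_i/h_i > R on the types above it.
Rate on top 1: 0.9867. bramble flowers: 0.816 < 0.9867 → exclude; stop.
Optimal diet: comfrey flowers — 1 of 4 types.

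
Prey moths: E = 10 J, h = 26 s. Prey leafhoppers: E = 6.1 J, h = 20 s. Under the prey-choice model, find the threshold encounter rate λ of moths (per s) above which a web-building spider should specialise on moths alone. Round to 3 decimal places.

At the threshold, the rate on moths alone equals the profitability of leafhoppers: λ·10/(1 + λ·26) = 6.1/20 = 0.305.
Rearranging, λ(10 − 0.305×26) = 0.305, so λ = 0.305/2.07 = 0.1473 per s.

0.147 per s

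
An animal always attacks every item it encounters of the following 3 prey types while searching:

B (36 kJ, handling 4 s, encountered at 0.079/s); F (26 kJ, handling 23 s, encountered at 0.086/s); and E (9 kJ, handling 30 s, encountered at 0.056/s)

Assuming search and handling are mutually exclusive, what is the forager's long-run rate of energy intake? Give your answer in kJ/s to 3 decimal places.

1.123 kJ/s

Energy encountered per unit search time: 0.079×36 + 0.086×26 + 0.056×9 = 5.584 kJ/s.
Handling time per unit search time: 0.079×4 + 0.086×23 + 0.056×30 = 3.974.
Rate = 5.584/(1 + 3.974) = 1.123 kJ/s.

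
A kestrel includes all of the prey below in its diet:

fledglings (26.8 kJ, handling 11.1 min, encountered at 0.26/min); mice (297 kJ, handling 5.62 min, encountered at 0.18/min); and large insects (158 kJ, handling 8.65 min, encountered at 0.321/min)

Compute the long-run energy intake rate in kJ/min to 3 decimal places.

R = (0.26×26.8 + 0.18×297 + 0.321×158) / (1 + 0.26×11.1 + 0.18×5.62 + 0.321×8.65) = 111.1/7.674 = 14.48 kJ/min.

14.483 kJ/min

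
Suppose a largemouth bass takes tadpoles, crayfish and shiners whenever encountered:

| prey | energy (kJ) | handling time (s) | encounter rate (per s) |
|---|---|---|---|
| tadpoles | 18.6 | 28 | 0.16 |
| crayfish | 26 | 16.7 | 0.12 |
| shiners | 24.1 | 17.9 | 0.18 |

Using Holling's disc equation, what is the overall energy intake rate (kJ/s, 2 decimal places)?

R = (0.16×18.6 + 0.12×26 + 0.18×24.1) / (1 + 0.16×28 + 0.12×16.7 + 0.18×17.9) = 10.43/10.71 = 0.9746 kJ/s.

0.97 kJ/s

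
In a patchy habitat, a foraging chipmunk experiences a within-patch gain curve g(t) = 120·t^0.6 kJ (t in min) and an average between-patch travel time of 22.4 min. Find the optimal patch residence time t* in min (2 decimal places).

33.60 min

Maximise g(t)/(T+t): set derivative to zero → g'(t)(T+t) = g(t).
g'(t) = 0.6·120·t^-0.4. Setting 0.6·120·t^-0.4 = 120·t^0.6/(22.4+t) gives 0.6(22.4+t) = t, so 0.40·t = 0.6×22.4.
t* = 0.6×22.4/0.40 = 33.6 min.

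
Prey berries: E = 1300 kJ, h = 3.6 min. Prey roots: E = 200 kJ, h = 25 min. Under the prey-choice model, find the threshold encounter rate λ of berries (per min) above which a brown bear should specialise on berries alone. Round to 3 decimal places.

The zero-one rule: include roots iff E₂/h₂ > λE₁/(1+λh₁). Equality gives the switch point.
λE₁h₂ = E₂ + λE₂h₁ ⇒ λ = E₂/(E₁h₂ − E₂h₁) = 200/(3.25e+04 − 720) = 0.006293 per min.

0.006 per min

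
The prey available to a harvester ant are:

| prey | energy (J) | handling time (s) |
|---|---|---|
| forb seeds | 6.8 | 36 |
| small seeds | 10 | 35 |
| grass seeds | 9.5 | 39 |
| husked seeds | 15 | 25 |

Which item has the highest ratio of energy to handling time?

In descending order of E/h:
husked seeds: 15/25 = 0.6 J/s
small seeds: 10/35 = 0.286 J/s
grass seeds: 9.5/39 = 0.244 J/s
forb seeds: 6.8/36 = 0.189 J/s

husked seeds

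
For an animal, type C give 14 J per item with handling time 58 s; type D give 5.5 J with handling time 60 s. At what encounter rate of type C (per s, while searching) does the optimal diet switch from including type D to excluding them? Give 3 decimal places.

0.011 per s

Drop type D once their profitability E₂/h₂ falls below the rate achievable on type C alone: E₂/h₂ = λE₁/(1 + λh₁).
Solve for λ: λE₁h₂ = E₂(1 + λh₁) → λ(E₁h₂ − E₂h₁) = E₂ → λ = E₂/(E₁h₂ − E₂h₁).
λ = 5.5/(14×60 − 5.5×58) = 5.5/521 = 0.01056 per s.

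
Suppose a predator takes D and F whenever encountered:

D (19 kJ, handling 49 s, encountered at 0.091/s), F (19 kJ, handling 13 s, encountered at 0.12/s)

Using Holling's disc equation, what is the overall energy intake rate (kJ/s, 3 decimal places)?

0.571 kJ/s

R = Σλ_iE_i / (1 + Σλ_ih_i)
Numerator: 0.091×19 + 0.12×19 = 4.009
Denominator: 1 + 0.091×49 + 0.12×13 = 7.019
R = 4.009/7.019 = 0.5712 kJ/s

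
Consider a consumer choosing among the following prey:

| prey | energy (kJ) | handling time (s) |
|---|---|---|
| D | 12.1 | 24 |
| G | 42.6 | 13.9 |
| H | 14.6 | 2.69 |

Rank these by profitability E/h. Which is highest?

In descending order of E/h:
H: 14.6/2.69 = 5.43 kJ/s
G: 42.6/13.9 = 3.06 kJ/s
D: 12.1/24 = 0.504 kJ/s

H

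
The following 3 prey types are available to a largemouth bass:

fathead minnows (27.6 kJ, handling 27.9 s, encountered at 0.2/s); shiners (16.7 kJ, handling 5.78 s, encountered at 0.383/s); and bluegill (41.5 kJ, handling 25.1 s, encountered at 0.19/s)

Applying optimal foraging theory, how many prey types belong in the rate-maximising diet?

E/h in descending order: shiners 2.89, bluegill 1.65, fathead minnows 0.989 kJ/s. The optimal diet is the largest prefix of this list for which every included type satisfies E_i/h_i > R on the types above it.
Rate on top 1: 1.99. bluegill: 1.65 < 1.99 → exclude; stop.
Optimal diet: shiners — 1 of 3 types.

1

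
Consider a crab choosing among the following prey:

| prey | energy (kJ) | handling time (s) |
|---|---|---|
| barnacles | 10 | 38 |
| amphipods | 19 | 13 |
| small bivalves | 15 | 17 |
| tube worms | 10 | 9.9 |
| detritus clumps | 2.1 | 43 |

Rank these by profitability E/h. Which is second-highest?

tube worms

In descending order of E/h:
amphipods: 19/13 = 1.46 kJ/s
tube worms: 10/9.9 = 1.01 kJ/s
small bivalves: 15/17 = 0.882 kJ/s
barnacles: 10/38 = 0.263 kJ/s
detritus clumps: 2.1/43 = 0.0488 kJ/s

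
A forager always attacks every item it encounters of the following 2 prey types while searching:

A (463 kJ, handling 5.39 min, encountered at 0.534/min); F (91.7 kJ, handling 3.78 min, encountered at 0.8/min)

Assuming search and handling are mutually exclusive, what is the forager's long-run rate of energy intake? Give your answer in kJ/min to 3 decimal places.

R = (0.534×463 + 0.8×91.7) / (1 + 0.534×5.39 + 0.8×3.78) = 320.6/6.902 = 46.45 kJ/min.

46.449 kJ/min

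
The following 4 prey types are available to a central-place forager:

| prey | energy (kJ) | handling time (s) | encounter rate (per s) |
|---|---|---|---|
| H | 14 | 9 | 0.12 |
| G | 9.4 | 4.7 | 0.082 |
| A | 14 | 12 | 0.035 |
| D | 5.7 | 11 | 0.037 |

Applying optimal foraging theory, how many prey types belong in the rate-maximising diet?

3

Profitabilities (E/h, kJ/s): G 2, H 1.56, A 1.17, D 0.518. Add prey in this order while the next type's profitability exceeds the intake rate on those already taken.
Rate on top 1: 0.5564. H: 1.56 > 0.5564 → include.
Rate on top 2: 0.9941. A: 1.17 > 0.9941 → include.
Rate on top 3: 1.019. D: 0.518 < 1.019 → exclude; stop.
Optimal diet: G, H, A — 3 of 4 types.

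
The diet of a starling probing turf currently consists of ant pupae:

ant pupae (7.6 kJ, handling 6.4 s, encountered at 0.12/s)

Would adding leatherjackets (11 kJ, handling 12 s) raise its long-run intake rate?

Current rate: (0.12×7.6)/(1 + 0.12×6.4) = 0.5158 kJ/s.
Profitability of leatherjackets: 11/12 = 0.9167 kJ/s.
Since 0.9167 > R, including leatherjackets increases the long-run rate.

Yes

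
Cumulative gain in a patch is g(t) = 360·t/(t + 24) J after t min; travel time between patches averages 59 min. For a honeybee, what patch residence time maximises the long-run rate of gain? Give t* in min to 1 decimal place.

By the marginal value theorem, leave when the instantaneous gain rate g'(t) equals the habitat-wide average g(t)/(T + t).
g'(t) = 360·24/(t + 24)². Setting 360·24/(t+24)² = 360t/[(t+24)(59+t)] gives 24(59+t) = t(t+24), so t² = 24×59 = 1416.
t* = √1416 = 37.63 min.

37.6 min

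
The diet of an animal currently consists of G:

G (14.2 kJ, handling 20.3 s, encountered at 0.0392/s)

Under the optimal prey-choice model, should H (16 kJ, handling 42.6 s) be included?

Yes

On G alone, R = ΣλE/(1+Σλh) = 0.5566/1.796 = 0.31 kJ/s.
Profitability of H: 16/42.6 = 0.3756 kJ/s.
0.3756 > 0.31, so adding H raises the average — include it.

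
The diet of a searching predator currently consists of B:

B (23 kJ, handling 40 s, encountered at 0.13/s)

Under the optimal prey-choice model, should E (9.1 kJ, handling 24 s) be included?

No

On B alone, R = ΣλE/(1+Σλh) = 2.99/6.2 = 0.4823 kJ/s.
Profitability of E: 9.1/24 = 0.3792 kJ/s.
0.3792 < 0.4823, so adding E would lower the average — exclude it.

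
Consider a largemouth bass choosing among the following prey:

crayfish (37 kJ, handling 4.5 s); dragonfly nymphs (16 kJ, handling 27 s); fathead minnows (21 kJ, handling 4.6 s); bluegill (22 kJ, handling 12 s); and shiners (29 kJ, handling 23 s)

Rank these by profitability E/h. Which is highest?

Profitability E/h (kJ/s): crayfish = 37/4.5 = 8.22, dragonfly nymphs = 16/27 = 0.593, fathead minnows = 21/4.6 = 4.57, bluegill = 22/12 = 1.83, shiners = 29/23 = 1.26.
Ranked: crayfish > fathead minnows > bluegill > shiners > dragonfly nymphs.

crayfish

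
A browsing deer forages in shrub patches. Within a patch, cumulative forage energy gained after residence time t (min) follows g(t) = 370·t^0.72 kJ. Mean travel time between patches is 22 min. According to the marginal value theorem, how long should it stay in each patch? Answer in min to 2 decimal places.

By the marginal value theorem, leave when the instantaneous gain rate g'(t) equals the habitat-wide average g(t)/(T + t).
g'(t) = 0.72·370·t^-0.28. Setting 0.72·370·t^-0.28 = 370·t^0.72/(22+t) gives 0.72(22+t) = t, so 0.28·t = 0.72×22.
t* = 0.72×22/0.28 = 56.57 min.

56.57 min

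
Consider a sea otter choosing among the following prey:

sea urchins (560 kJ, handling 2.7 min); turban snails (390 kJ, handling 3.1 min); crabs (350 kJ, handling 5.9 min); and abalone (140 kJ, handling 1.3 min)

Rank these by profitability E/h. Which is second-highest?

turban snails

Profitability E/h (kJ/min): sea urchins = 560/2.7 = 207, turban snails = 390/3.1 = 126, crabs = 350/5.9 = 59.3, abalone = 140/1.3 = 108.
Ranked: sea urchins > turban snails > abalone > crabs.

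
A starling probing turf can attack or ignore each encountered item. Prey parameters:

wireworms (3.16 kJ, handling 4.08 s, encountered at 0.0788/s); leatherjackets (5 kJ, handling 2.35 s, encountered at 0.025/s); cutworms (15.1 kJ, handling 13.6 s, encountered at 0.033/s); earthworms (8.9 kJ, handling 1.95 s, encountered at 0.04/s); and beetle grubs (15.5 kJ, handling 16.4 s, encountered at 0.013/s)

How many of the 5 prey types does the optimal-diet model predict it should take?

Profitabilities (E/h, kJ/s): earthworms 4.56, leatherjackets 2.13, cutworms 1.11, beetle grubs 0.945, wireworms 0.775. Add prey in this order while the next type's profitability exceeds the intake rate on those already taken.
Rate on top 1: 0.3302. leatherjackets: 2.13 > 0.3302 → include.
Rate on top 2: 0.4231. cutworms: 1.11 > 0.4231 → include.
Rate on top 3: 0.6176. beetle grubs: 0.945 > 0.6176 → include.
Rate on top 4: 0.6565. wireworms: 0.775 > 0.6565 → include.
Optimal diet: earthworms, leatherjackets, cutworms, beetle grubs, wireworms — 5 of 5 types.

5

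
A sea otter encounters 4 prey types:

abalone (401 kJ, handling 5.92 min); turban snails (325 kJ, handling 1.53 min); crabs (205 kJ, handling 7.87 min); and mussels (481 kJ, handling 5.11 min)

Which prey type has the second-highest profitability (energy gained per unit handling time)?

mussels

In descending order of E/h:
turban snails: 325/1.53 = 212 kJ/min
mussels: 481/5.11 = 94.1 kJ/min
abalone: 401/5.92 = 67.7 kJ/min
crabs: 205/7.87 = 26 kJ/min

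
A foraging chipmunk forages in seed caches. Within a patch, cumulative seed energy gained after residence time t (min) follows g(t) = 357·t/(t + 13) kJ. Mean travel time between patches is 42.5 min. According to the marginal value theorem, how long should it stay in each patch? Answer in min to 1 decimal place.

By the marginal value theorem, leave when the instantaneous gain rate g'(t) equals the habitat-wide average g(t)/(T + t).
g'(t) = 357·13/(t + 13)². Setting 357·13/(t+13)² = 357t/[(t+13)(42.5+t)] gives 13(42.5+t) = t(t+13), so t² = 13×42.5 = 552.5.
t* = √552.5 = 23.51 min.

23.5 min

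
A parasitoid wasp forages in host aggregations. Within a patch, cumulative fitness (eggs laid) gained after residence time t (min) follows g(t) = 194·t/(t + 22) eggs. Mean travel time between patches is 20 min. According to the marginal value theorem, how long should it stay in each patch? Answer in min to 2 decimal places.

20.98 min

By the marginal value theorem, leave when the instantaneous gain rate g'(t) equals the habitat-wide average g(t)/(T + t).
g'(t) = 194·22/(t + 22)². Setting 194·22/(t+22)² = 194t/[(t+22)(20+t)] gives 22(20+t) = t(t+22), so t² = 22×20 = 440.
t* = √440 = 20.98 min.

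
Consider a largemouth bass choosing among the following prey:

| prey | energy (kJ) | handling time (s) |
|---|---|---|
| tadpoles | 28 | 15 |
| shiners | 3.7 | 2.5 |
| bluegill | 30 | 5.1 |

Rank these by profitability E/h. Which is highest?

bluegill

Profitability E/h (kJ/s): tadpoles = 28/15 = 1.87, shiners = 3.7/2.5 = 1.48, bluegill = 30/5.1 = 5.88.
Ranked: bluegill > tadpoles > shiners.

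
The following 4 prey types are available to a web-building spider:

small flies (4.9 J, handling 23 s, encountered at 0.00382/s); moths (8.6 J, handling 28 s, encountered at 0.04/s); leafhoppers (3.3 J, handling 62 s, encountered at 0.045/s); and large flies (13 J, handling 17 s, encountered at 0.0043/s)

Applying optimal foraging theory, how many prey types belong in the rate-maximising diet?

3

E/h in descending order: large flies 0.765, moths 0.307, small flies 0.213, leafhoppers 0.0532 J/s. The optimal diet is the largest prefix of this list for which every included type satisfies E_i/h_i > R on the types above it.
Rate on top 1: 0.05209. moths: 0.307 > 0.05209 → include.
Rate on top 2: 0.1823. small flies: 0.213 > 0.1823 → include.
Rate on top 3: 0.1835. leafhoppers: 0.0532 < 0.1835 → exclude; stop.
Optimal diet: large flies, moths, small flies — 3 of 4 types.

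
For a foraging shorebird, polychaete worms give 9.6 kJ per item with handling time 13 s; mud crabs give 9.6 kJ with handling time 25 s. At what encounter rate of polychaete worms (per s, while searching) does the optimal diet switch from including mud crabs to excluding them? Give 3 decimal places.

At the threshold, the rate on polychaete worms alone equals the profitability of mud crabs: λ·9.6/(1 + λ·13) = 9.6/25 = 0.384.
Rearranging, λ(9.6 − 0.384×13) = 0.384, so λ = 0.384/4.608 = 0.08333 per s.

0.083 per s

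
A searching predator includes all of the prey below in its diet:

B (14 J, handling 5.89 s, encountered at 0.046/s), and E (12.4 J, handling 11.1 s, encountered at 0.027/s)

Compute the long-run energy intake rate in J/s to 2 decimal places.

Energy encountered per unit search time: 0.046×14 + 0.027×12.4 = 0.9788 J/s.
Handling time per unit search time: 0.046×5.89 + 0.027×11.1 = 0.5706.
Rate = 0.9788/(1 + 0.5706) = 0.6232 J/s.

0.62 J/s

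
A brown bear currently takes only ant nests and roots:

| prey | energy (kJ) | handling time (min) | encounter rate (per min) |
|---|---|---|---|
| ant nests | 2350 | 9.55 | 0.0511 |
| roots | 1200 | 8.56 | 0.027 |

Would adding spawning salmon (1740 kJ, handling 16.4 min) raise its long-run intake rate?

On ant nests and roots alone, R = ΣλE/(1+Σλh) = 152.5/1.719 = 88.7 kJ/min.
Profitability of spawning salmon: 1740/16.4 = 106.1 kJ/min.
Since 106.1 > R, including spawning salmon increases the long-run rate.

Yes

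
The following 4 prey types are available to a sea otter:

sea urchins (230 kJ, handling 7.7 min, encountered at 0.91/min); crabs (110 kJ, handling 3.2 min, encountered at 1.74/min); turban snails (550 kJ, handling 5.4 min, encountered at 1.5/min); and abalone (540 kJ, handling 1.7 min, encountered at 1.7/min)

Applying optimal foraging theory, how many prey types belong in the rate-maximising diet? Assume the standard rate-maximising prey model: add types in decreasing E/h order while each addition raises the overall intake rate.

1

Profitabilities (E/h, kJ/min): abalone 318, turban snails 102, crabs 34.4, sea urchins 29.9. Add prey in this order while the next type's profitability exceeds the intake rate on those already taken.
Rate on top 1: 236. turban snails: 102 < 236 → exclude; stop.
Optimal diet: abalone — 1 of 4 types.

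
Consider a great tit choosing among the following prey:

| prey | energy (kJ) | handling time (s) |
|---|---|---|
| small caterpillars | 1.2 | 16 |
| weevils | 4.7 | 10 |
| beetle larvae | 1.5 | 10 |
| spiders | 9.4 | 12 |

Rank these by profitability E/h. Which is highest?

In descending order of E/h:
spiders: 9.4/12 = 0.783 kJ/s
weevils: 4.7/10 = 0.47 kJ/s
beetle larvae: 1.5/10 = 0.15 kJ/s
small caterpillars: 1.2/16 = 0.075 kJ/s

spiders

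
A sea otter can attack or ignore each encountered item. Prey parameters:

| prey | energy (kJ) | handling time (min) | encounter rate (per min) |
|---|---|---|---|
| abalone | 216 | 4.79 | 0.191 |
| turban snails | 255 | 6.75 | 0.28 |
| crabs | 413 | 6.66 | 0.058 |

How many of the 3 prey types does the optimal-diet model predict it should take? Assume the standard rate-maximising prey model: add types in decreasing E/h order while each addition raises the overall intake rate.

E/h in descending order: crabs 62, abalone 45.1, turban snails 37.8 kJ/min. The optimal diet is the largest prefix of this list for which every included type satisfies E_i/h_i > R on the types above it.
Rate on top 1: 17.28. abalone: 45.1 > 17.28 → include.
Rate on top 2: 28.34. turban snails: 37.8 > 28.34 → include.
Optimal diet: crabs, abalone, turban snails — 3 of 3 types.

3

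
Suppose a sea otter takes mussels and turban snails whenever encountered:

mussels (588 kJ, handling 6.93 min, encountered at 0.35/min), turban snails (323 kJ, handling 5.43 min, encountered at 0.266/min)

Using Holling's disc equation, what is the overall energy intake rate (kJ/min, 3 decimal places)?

59.903 kJ/min

Energy encountered per unit search time: 0.35×588 + 0.266×323 = 291.7 kJ/min.
Handling time per unit search time: 0.35×6.93 + 0.266×5.43 = 3.87.
Rate = 291.7/(1 + 3.87) = 59.9 kJ/min.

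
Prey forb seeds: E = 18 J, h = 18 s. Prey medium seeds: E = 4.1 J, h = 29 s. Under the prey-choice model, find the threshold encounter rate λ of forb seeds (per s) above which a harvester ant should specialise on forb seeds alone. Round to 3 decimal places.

Drop medium seeds once their profitability E₂/h₂ falls below the rate achievable on forb seeds alone: E₂/h₂ = λE₁/(1 + λh₁).
Solve for λ: λE₁h₂ = E₂(1 + λh₁) → λ(E₁h₂ − E₂h₁) = E₂ → λ = E₂/(E₁h₂ − E₂h₁).
λ = 4.1/(18×29 − 4.1×18) = 4.1/448.2 = 0.009148 per s.

0.009 per s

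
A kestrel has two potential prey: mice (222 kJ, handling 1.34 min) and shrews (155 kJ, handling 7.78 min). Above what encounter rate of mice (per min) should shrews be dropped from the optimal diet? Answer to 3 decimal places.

0.102 per min

Drop shrews once their profitability E₂/h₂ falls below the rate achievable on mice alone: E₂/h₂ = λE₁/(1 + λh₁).
Solve for λ: λE₁h₂ = E₂(1 + λh₁) → λ(E₁h₂ − E₂h₁) = E₂ → λ = E₂/(E₁h₂ − E₂h₁).
λ = 155/(222×7.78 − 155×1.34) = 155/1519 = 0.102 per min.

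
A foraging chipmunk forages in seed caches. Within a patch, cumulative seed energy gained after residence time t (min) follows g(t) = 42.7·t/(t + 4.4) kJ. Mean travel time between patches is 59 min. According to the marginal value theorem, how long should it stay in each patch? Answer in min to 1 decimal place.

16.1 min

Maximise g(t)/(T+t): set derivative to zero → g'(t)(T+t) = g(t).
g'(t) = 42.7·4.4/(t + 4.4)². Setting 42.7·4.4/(t+4.4)² = 42.7t/[(t+4.4)(59+t)] gives 4.4(59+t) = t(t+4.4), so t² = 4.4×59 = 259.6.
t* = √259.6 = 16.11 min.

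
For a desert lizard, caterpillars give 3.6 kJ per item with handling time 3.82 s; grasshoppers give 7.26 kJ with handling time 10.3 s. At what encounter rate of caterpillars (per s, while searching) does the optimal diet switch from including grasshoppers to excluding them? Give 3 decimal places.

0.777 per s

At the threshold, the rate on caterpillars alone equals the profitability of grasshoppers: λ·3.6/(1 + λ·3.82) = 7.26/10.3 = 0.7049.
Rearranging, λ(3.6 − 0.7049×3.82) = 0.7049, so λ = 0.7049/0.9075 = 0.7767 per s.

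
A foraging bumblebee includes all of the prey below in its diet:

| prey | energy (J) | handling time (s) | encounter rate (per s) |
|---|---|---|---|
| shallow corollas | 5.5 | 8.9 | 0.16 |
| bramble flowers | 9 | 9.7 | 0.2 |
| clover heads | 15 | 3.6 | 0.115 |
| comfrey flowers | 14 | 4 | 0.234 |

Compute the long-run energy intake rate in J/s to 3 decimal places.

R = Σλ_iE_i / (1 + Σλ_ih_i)
Numerator: 0.16×5.5 + 0.2×9 + 0.115×15 + 0.234×14 = 7.681
Denominator: 1 + 0.16×8.9 + 0.2×9.7 + 0.115×3.6 + 0.234×4 = 5.714
R = 7.681/5.714 = 1.344 J/s

1.344 J/s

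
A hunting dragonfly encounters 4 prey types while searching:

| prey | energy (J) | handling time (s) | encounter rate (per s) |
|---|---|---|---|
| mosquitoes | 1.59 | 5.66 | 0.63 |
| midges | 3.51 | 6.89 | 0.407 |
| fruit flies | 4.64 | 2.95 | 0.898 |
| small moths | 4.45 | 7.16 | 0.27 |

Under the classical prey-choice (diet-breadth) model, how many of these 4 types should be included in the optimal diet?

Rank by E/h (J/s): fruit flies 1.57, small moths 0.622, midges 0.509, mosquitoes 0.281. Include each in turn until the next type's E/h falls below the running intake rate.
Rate on top 1: 1.142. small moths: 0.622 < 1.142 → exclude; stop.
Optimal diet: fruit flies — 1 of 4 types.

1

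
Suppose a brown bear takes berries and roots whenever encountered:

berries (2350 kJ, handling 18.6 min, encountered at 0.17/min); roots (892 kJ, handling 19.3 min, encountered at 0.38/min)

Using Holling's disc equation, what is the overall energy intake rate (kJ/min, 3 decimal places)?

64.236 kJ/min

R = (0.17×2350 + 0.38×892) / (1 + 0.17×18.6 + 0.38×19.3) = 738.5/11.5 = 64.24 kJ/min.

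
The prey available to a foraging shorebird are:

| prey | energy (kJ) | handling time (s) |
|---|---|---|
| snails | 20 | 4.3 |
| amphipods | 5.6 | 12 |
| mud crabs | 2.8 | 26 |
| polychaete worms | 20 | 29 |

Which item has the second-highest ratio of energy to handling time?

polychaete worms

In descending order of E/h:
snails: 20/4.3 = 4.65 kJ/s
polychaete worms: 20/29 = 0.69 kJ/s
amphipods: 5.6/12 = 0.467 kJ/s
mud crabs: 2.8/26 = 0.108 kJ/s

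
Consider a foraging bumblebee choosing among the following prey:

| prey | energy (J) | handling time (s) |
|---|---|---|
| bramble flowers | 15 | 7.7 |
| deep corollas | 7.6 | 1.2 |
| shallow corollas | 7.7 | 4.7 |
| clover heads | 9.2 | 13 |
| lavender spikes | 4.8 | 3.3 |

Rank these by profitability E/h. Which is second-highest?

bramble flowers

In descending order of E/h:
deep corollas: 7.6/1.2 = 6.33 J/s
bramble flowers: 15/7.7 = 1.95 J/s
shallow corollas: 7.7/4.7 = 1.64 J/s
lavender spikes: 4.8/3.3 = 1.45 J/s
clover heads: 9.2/13 = 0.708 J/s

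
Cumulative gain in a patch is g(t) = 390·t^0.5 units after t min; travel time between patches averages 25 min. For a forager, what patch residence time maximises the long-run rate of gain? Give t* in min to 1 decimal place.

Maximise g(t)/(T+t): set derivative to zero → g'(t)(T+t) = g(t).
g'(t) = 0.5·390·t^-0.5. Setting 0.5·390·t^-0.5 = 390·t^0.5/(25+t) gives 0.5(25+t) = t, so 0.50·t = 0.5×25.
t* = 0.5×25/0.50 = 25 min.

25.0 min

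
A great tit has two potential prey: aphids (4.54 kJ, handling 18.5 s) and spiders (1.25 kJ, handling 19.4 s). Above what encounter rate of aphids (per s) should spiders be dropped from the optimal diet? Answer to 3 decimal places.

At the threshold, the rate on aphids alone equals the profitability of spiders: λ·4.54/(1 + λ·18.5) = 1.25/19.4 = 0.06443.
Rearranging, λ(4.54 − 0.06443×18.5) = 0.06443, so λ = 0.06443/3.348 = 0.01925 per s.

0.019 per s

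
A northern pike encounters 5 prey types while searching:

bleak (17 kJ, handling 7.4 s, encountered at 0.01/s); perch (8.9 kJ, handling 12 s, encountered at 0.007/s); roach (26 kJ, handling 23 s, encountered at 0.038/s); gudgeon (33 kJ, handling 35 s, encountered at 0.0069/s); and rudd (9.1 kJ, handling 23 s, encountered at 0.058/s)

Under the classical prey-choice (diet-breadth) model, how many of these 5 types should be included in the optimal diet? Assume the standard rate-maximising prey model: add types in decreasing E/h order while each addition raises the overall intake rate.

4

Rank by E/h (kJ/s): bleak 2.3, roach 1.13, gudgeon 0.943, perch 0.742, rudd 0.396. Include each in turn until the next type's E/h falls below the running intake rate.
Rate on top 1: 0.1583. roach: 1.13 > 0.1583 → include.
Rate on top 2: 0.5945. gudgeon: 0.943 > 0.5945 → include.
Rate on top 3: 0.6329. perch: 0.742 > 0.6329 → include.
Rate on top 4: 0.6369. rudd: 0.396 < 0.6369 → exclude; stop.
Optimal diet: bleak, roach, gudgeon, perch — 4 of 5 types.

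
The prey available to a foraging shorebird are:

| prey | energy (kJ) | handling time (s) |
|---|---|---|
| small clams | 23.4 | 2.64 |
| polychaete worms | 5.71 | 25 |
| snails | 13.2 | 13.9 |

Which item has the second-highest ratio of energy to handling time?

In descending order of E/h:
small clams: 23.4/2.64 = 8.86 kJ/s
snails: 13.2/13.9 = 0.95 kJ/s
polychaete worms: 5.71/25 = 0.228 kJ/s

snails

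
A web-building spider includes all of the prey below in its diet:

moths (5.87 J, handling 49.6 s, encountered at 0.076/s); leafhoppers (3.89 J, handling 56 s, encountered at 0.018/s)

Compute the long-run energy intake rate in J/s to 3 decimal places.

Energy encountered per unit search time: 0.076×5.87 + 0.018×3.89 = 0.5161 J/s.
Handling time per unit search time: 0.076×49.6 + 0.018×56 = 4.778.
Rate = 0.5161/(1 + 4.778) = 0.08933 J/s.

0.089 J/s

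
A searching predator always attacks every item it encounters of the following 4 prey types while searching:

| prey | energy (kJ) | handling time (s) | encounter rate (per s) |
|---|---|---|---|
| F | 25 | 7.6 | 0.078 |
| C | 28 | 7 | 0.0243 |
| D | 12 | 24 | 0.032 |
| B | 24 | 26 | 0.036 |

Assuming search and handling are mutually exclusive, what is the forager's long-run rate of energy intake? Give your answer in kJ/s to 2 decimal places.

1.12 kJ/s

Energy encountered per unit search time: 0.078×25 + 0.0243×28 + 0.032×12 + 0.036×24 = 3.878 kJ/s.
Handling time per unit search time: 0.078×7.6 + 0.0243×7 + 0.032×24 + 0.036×26 = 2.467.
Rate = 3.878/(1 + 2.467) = 1.119 kJ/s.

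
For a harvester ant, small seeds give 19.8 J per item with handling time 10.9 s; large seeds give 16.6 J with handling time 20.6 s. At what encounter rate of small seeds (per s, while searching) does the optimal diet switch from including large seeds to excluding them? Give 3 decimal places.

Drop large seeds once their profitability E₂/h₂ falls below the rate achievable on small seeds alone: E₂/h₂ = λE₁/(1 + λh₁).
Solve for λ: λE₁h₂ = E₂(1 + λh₁) → λ(E₁h₂ − E₂h₁) = E₂ → λ = E₂/(E₁h₂ − E₂h₁).
λ = 16.6/(19.8×20.6 − 16.6×10.9) = 16.6/226.9 = 0.07315 per s.

0.073 per s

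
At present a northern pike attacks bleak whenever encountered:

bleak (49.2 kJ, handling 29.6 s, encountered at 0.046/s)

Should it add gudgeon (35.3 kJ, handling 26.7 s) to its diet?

Yes

On bleak alone, R = ΣλE/(1+Σλh) = 2.263/2.362 = 0.9583 kJ/s.
Profitability of gudgeon: 35.3/26.7 = 1.322 kJ/s.
1.322 > 0.9583, so adding gudgeon raises the average — include it.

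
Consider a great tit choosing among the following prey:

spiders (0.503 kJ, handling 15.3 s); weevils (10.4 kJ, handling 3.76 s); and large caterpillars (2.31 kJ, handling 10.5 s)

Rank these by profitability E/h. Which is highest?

weevils

Profitability E/h (kJ/s): spiders = 0.503/15.3 = 0.0329, weevils = 10.4/3.76 = 2.77, large caterpillars = 2.31/10.5 = 0.22.
Ranked: weevils > large caterpillars > spiders.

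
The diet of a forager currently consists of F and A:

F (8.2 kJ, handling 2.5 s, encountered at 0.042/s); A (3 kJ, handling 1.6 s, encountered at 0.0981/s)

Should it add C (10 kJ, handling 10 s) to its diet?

Current rate: (0.042×8.2 + 0.0981×3)/(1 + 0.042×2.5 + 0.0981×1.6) = 0.5061 kJ/s.
Profitability of C: 10/10 = 1 kJ/s.
1 > 0.5061, so adding C raises the average — include it.

Yes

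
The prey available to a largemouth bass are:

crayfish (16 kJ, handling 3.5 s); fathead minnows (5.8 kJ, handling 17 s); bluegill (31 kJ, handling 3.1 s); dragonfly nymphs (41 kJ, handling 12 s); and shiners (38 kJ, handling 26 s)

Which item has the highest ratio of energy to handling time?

In descending order of E/h:
bluegill: 31/3.1 = 10 kJ/s
crayfish: 16/3.5 = 4.57 kJ/s
dragonfly nymphs: 41/12 = 3.42 kJ/s
shiners: 38/26 = 1.46 kJ/s
fathead minnows: 5.8/17 = 0.341 kJ/s

bluegill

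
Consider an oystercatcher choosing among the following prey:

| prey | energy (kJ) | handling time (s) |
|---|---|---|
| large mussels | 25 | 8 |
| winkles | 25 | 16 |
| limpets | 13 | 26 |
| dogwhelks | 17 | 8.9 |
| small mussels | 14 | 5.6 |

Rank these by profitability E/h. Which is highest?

large mussels

In descending order of E/h:
large mussels: 25/8 = 3.12 kJ/s
small mussels: 14/5.6 = 2.5 kJ/s
dogwhelks: 17/8.9 = 1.91 kJ/s
winkles: 25/16 = 1.56 kJ/s
limpets: 13/26 = 0.5 kJ/s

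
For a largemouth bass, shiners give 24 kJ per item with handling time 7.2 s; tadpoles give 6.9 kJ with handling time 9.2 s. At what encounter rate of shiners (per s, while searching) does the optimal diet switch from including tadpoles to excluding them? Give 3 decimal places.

0.040 per s

At the threshold, the rate on shiners alone equals the profitability of tadpoles: λ·24/(1 + λ·7.2) = 6.9/9.2 = 0.75.
Rearranging, λ(24 − 0.75×7.2) = 0.75, so λ = 0.75/18.6 = 0.04032 per s.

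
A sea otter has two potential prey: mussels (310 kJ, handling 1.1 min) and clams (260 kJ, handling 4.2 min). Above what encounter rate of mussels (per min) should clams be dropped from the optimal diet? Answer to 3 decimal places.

The zero-one rule: include clams iff E₂/h₂ > λE₁/(1+λh₁). Equality gives the switch point.
λE₁h₂ = E₂ + λE₂h₁ ⇒ λ = E₂/(E₁h₂ − E₂h₁) = 260/(1302 − 286) = 0.2559 per min.

0.256 per min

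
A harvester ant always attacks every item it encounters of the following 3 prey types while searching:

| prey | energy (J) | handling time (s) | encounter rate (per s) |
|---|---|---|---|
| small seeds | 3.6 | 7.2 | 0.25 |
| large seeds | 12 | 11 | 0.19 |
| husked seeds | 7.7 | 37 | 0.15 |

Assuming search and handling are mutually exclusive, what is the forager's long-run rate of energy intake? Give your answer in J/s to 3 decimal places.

R = (0.25×3.6 + 0.19×12 + 0.15×7.7) / (1 + 0.25×7.2 + 0.19×11 + 0.15×37) = 4.335/10.44 = 0.4152 J/s.

0.415 J/s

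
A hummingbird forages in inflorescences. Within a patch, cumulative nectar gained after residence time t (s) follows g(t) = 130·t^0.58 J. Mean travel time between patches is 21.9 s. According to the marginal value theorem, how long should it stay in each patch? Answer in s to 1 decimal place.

30.2 s

Maximise g(t)/(T+t): set derivative to zero → g'(t)(T+t) = g(t).
g'(t) = 0.58·130·t^-0.42. Setting 0.58·130·t^-0.42 = 130·t^0.58/(21.9+t) gives 0.58(21.9+t) = t, so 0.42·t = 0.58×21.9.
t* = 0.58×21.9/0.42 = 30.24 s.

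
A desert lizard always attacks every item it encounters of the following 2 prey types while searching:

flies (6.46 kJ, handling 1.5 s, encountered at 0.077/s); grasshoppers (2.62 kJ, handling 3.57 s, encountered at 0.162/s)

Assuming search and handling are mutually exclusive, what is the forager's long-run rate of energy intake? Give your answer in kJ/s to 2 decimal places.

R = Σλ_iE_i / (1 + Σλ_ih_i)
Numerator: 0.077×6.46 + 0.162×2.62 = 0.9219
Denominator: 1 + 0.077×1.5 + 0.162×3.57 = 1.694
R = 0.9219/1.694 = 0.5442 kJ/s

0.54 kJ/s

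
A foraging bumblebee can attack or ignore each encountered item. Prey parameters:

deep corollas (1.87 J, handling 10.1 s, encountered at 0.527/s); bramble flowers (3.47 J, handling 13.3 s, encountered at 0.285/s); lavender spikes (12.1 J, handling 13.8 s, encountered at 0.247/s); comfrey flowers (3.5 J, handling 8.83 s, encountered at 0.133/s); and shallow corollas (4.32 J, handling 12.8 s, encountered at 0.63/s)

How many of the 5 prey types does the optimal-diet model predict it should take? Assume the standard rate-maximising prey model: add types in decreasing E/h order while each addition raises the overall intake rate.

Profitabilities (E/h, J/s): lavender spikes 0.877, comfrey flowers 0.396, shallow corollas 0.338, bramble flowers 0.261, deep corollas 0.185. Add prey in this order while the next type's profitability exceeds the intake rate on those already taken.
Rate on top 1: 0.6779. comfrey flowers: 0.396 < 0.6779 → exclude; stop.
Optimal diet: lavender spikes — 1 of 5 types.

1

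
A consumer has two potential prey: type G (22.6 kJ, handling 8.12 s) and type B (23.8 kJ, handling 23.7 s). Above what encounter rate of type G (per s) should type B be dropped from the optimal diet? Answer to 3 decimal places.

At the threshold, the rate on type G alone equals the profitability of type B: λ·22.6/(1 + λ·8.12) = 23.8/23.7 = 1.004.
Rearranging, λ(22.6 − 1.004×8.12) = 1.004, so λ = 1.004/14.45 = 0.06952 per s.

0.070 per s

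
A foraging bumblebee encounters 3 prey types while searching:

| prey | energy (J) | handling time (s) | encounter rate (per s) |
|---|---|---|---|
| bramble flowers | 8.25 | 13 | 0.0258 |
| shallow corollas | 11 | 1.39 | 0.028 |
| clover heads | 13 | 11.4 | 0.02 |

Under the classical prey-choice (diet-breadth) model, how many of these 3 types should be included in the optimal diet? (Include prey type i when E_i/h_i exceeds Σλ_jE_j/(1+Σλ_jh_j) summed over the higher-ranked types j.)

Profitabilities (E/h, J/s): shallow corollas 7.91, clover heads 1.14, bramble flowers 0.635. Add prey in this order while the next type's profitability exceeds the intake rate on those already taken.
Rate on top 1: 0.2965. clover heads: 1.14 > 0.2965 → include.
Rate on top 2: 0.4483. bramble flowers: 0.635 > 0.4483 → include.
Optimal diet: shallow corollas, clover heads, bramble flowers — 3 of 3 types.

3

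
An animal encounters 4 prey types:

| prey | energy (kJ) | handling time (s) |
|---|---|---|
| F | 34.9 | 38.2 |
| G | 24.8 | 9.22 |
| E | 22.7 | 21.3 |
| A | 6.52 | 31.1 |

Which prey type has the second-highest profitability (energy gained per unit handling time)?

E

In descending order of E/h:
G: 24.8/9.22 = 2.69 kJ/s
E: 22.7/21.3 = 1.07 kJ/s
F: 34.9/38.2 = 0.914 kJ/s
A: 6.52/31.1 = 0.21 kJ/s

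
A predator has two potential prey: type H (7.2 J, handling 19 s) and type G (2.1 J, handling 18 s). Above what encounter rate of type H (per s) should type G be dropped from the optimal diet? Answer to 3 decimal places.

0.023 per s

At the threshold, the rate on type H alone equals the profitability of type G: λ·7.2/(1 + λ·19) = 2.1/18 = 0.1167.
Rearranging, λ(7.2 − 0.1167×19) = 0.1167, so λ = 0.1167/4.983 = 0.02341 per s.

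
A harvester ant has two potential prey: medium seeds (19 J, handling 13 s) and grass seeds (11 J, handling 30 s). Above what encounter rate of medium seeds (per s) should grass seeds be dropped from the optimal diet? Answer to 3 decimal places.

At the threshold, the rate on medium seeds alone equals the profitability of grass seeds: λ·19/(1 + λ·13) = 11/30 = 0.3667.
Rearranging, λ(19 − 0.3667×13) = 0.3667, so λ = 0.3667/14.23 = 0.02576 per s.

0.026 per s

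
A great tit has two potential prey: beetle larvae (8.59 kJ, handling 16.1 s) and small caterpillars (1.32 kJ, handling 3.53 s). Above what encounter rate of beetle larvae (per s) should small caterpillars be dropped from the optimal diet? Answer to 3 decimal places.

At the threshold, the rate on beetle larvae alone equals the profitability of small caterpillars: λ·8.59/(1 + λ·16.1) = 1.32/3.53 = 0.3739.
Rearranging, λ(8.59 − 0.3739×16.1) = 0.3739, so λ = 0.3739/2.57 = 0.1455 per s.

0.146 per s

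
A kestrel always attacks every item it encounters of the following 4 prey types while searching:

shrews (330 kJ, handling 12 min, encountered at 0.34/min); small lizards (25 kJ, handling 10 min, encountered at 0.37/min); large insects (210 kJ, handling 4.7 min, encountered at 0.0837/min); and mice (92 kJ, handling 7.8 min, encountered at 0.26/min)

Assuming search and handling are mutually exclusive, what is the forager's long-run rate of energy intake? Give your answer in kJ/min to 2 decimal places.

Energy encountered per unit search time: 0.34×330 + 0.37×25 + 0.0837×210 + 0.26×92 = 162.9 kJ/min.
Handling time per unit search time: 0.34×12 + 0.37×10 + 0.0837×4.7 + 0.26×7.8 = 10.2.
Rate = 162.9/(1 + 10.2) = 14.55 kJ/min.

14.55 kJ/min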